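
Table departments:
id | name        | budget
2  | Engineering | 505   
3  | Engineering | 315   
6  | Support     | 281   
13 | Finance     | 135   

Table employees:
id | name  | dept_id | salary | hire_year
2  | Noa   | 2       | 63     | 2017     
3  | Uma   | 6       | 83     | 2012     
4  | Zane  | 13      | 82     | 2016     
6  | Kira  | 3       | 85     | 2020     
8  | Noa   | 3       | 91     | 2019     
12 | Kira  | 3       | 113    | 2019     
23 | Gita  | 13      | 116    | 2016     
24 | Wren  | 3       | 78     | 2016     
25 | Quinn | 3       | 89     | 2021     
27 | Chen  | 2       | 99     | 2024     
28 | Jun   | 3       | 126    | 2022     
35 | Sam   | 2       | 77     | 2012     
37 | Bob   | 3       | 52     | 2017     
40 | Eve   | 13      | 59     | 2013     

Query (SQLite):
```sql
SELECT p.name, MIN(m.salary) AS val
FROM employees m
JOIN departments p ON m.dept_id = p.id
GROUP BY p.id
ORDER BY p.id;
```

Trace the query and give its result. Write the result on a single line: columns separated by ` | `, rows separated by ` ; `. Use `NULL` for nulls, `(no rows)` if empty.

Join each employees row to its departments via dept_id.
Group joined rows by departments.id; compute MIN(m.salary) per group.
  2: ids {2, 27, 35} → MIN(m.salary)=63
  3: ids {6, 8, 12, 24, 25, 28, 37} → MIN(m.salary)=52
  6: ids {3} → MIN(m.salary)=83
  13: ids {4, 23, 40} → MIN(m.salary)=59

Engineering | 63 ; Engineering | 52 ; Support | 83 ; Finance | 59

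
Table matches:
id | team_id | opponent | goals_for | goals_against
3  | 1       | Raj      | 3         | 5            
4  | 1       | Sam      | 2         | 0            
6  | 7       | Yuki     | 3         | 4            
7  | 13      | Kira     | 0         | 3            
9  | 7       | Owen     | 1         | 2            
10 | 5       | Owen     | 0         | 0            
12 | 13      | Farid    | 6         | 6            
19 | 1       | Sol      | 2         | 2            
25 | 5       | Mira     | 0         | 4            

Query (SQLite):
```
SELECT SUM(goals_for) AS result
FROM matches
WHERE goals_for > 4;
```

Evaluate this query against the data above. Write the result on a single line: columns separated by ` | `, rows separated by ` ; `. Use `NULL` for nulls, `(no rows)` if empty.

6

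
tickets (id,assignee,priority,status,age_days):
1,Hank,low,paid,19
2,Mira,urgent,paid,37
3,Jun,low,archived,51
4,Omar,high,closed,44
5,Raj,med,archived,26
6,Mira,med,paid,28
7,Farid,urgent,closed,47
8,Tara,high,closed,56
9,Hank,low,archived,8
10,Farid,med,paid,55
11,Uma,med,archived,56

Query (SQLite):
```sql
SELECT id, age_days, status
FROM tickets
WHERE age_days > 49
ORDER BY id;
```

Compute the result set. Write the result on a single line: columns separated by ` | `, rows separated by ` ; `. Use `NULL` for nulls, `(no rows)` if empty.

3 | 51 | archived ; 8 | 56 | closed ; 10 | 55 | paid ; 11 | 56 | archived

age_days > 49: ids {3, 8, 10, 11}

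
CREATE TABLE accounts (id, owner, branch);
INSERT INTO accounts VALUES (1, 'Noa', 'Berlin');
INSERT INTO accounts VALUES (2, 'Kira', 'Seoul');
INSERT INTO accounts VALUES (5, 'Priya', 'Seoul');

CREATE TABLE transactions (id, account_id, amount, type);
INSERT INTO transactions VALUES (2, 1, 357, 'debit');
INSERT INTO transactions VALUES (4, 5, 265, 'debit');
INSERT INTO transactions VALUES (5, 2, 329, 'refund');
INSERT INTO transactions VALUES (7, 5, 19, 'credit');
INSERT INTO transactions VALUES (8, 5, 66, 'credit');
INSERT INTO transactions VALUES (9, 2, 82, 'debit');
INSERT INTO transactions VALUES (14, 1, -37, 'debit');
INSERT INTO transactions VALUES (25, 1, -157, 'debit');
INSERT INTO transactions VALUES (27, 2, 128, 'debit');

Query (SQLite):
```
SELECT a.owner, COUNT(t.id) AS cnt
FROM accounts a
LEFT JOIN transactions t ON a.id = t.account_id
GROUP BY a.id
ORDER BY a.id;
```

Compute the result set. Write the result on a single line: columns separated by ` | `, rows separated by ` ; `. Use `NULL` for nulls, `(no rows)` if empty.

LEFT JOIN keeps every accounts row; unmatched ones get NULL for transactions columns.
Group by accounts.id and compute COUNT(t.id). COUNT(col) of an all-NULL group is 0.
  1: ids {2, 14, 25} → COUNT(t.id)=3
  2: ids {5, 9, 27} → COUNT(t.id)=3
  5: ids {4, 7, 8} → COUNT(t.id)=3

Noa | 3 ; Kira | 3 ; Priya | 3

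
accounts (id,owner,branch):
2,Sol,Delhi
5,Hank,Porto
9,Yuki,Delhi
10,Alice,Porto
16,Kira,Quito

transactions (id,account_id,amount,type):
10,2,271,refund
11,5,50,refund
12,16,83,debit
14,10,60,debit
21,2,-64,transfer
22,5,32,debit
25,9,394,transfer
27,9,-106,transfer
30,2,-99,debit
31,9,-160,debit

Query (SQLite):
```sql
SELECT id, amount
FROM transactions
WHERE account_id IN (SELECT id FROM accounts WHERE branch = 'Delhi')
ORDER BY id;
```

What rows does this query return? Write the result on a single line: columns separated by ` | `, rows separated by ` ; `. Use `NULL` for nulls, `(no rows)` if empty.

Inner query: accounts.id where branch = 'Delhi'.
Outer: keep transactions rows whose account_id is in that set.
Inner query → {2, 9}

10 | 271 ; 21 | -64 ; 25 | 394 ; 27 | -106 ; 30 | -99 ; 31 | -160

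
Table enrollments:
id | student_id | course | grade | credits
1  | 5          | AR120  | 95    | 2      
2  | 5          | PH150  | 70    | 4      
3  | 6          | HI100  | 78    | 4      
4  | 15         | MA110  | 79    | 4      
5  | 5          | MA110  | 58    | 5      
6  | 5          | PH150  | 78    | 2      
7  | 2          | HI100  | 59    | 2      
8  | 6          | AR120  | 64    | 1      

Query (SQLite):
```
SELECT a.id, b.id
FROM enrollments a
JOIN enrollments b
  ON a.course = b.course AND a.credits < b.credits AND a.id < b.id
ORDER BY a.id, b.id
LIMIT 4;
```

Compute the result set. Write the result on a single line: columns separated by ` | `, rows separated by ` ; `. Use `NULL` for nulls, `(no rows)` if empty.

4 | 5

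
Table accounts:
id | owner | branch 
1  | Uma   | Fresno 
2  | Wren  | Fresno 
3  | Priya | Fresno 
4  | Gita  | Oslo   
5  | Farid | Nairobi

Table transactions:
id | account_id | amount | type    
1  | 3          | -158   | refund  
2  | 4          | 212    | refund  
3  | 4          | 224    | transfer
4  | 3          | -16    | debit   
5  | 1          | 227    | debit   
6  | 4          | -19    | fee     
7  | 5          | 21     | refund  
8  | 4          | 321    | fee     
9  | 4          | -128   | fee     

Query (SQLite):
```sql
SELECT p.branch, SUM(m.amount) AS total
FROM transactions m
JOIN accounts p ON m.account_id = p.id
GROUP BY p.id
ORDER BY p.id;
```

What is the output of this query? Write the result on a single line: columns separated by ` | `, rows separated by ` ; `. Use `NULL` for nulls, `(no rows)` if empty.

Fresno | 227 ; Fresno | -174 ; Oslo | 610 ; Nairobi | 21

Join each transactions row to its accounts via account_id.
Group joined rows by accounts.id; compute SUM(m.amount) per group.
  1: ids {5} → SUM(m.amount)=227
  3: ids {1, 4} → SUM(m.amount)=-174
  4: ids {2, 3, 6, 8, 9} → SUM(m.amount)=610
  5: ids {7} → SUM(m.amount)=21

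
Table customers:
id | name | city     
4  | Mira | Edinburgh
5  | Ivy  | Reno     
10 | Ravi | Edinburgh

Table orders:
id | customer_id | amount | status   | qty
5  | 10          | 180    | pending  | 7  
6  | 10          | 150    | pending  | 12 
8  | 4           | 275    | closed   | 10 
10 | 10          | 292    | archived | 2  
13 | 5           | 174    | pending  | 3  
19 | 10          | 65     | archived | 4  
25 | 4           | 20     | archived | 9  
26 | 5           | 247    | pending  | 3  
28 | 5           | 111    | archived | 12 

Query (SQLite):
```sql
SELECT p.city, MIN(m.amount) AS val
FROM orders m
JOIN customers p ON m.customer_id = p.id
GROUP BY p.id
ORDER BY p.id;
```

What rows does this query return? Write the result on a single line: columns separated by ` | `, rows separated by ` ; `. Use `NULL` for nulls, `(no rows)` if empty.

Edinburgh | 20 ; Reno | 111 ; Edinburgh | 65

Join each orders row to its customers via customer_id.
Group joined rows by customers.id; compute MIN(m.amount) per group.
  4: ids {8, 25} → MIN(m.amount)=20
  5: ids {13, 26, 28} → MIN(m.amount)=111
  10: ids {5, 6, 10, 19} → MIN(m.amount)=65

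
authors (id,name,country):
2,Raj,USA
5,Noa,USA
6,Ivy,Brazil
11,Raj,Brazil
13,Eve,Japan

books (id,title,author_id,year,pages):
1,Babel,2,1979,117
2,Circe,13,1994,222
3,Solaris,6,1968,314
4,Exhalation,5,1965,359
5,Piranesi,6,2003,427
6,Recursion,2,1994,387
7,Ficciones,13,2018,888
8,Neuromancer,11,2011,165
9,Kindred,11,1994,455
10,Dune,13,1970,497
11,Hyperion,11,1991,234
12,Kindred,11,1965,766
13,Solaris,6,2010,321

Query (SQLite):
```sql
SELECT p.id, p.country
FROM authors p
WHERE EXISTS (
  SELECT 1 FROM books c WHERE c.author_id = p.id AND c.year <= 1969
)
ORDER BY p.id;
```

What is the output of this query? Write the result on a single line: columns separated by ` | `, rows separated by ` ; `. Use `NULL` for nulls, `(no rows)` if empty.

5 | USA ; 6 | Brazil ; 11 | Brazil

For each authors row, check whether any books with matching author_id has year <= 1969.
Keep rows where that is true.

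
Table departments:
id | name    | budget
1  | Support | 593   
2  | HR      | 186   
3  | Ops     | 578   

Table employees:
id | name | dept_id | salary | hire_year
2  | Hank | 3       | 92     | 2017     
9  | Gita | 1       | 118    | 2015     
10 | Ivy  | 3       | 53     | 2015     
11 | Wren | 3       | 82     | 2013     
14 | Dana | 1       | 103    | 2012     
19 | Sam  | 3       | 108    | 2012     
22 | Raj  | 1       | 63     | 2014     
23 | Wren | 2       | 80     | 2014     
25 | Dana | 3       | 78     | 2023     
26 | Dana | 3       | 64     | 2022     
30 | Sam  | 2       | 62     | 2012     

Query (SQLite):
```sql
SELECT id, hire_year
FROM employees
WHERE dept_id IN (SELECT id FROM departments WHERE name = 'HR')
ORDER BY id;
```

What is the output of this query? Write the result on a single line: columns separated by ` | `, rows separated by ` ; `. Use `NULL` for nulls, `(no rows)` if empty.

Inner query: departments.id where name = 'HR'.
Outer: keep employees rows whose dept_id is in that set.
Inner query → {2}

23 | 2014 ; 30 | 2012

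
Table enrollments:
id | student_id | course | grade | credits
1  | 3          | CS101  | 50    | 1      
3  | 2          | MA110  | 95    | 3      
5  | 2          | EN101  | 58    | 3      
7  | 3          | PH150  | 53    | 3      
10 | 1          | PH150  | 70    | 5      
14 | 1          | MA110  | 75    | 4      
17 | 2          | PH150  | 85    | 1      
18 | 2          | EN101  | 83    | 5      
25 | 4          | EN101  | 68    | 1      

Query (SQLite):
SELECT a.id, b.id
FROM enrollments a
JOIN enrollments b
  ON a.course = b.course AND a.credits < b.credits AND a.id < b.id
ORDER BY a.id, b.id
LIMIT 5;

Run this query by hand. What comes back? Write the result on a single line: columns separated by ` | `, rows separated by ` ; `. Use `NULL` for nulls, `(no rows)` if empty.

3 | 14 ; 5 | 18 ; 7 | 10

Pairs (a,b) with same course, a.credits < b.credits, a.id < b.id.
course groups: CS101:{1} EN101:{5,18,25} MA110:{3,14} PH150:{7,10,17}
Ordered by (a.id, b.id); first 5.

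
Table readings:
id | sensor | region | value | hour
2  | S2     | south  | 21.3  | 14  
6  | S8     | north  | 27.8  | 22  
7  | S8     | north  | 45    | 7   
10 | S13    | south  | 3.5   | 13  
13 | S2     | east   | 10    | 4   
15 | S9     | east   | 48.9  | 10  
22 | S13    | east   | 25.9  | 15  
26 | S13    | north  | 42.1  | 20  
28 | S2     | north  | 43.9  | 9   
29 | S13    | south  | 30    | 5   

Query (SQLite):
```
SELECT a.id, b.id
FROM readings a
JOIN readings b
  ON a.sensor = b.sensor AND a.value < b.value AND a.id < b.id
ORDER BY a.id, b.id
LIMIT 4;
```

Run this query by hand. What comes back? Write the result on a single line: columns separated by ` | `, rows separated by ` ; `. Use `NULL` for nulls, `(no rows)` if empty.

Pairs (a,b) with same sensor, a.value < b.value, a.id < b.id.
sensor groups: S13:{10,22,26,29} S2:{2,13,28} S8:{6,7} S9:{15}
Ordered by (a.id, b.id); first 4.

2 | 28 ; 6 | 7 ; 10 | 22 ; 10 | 26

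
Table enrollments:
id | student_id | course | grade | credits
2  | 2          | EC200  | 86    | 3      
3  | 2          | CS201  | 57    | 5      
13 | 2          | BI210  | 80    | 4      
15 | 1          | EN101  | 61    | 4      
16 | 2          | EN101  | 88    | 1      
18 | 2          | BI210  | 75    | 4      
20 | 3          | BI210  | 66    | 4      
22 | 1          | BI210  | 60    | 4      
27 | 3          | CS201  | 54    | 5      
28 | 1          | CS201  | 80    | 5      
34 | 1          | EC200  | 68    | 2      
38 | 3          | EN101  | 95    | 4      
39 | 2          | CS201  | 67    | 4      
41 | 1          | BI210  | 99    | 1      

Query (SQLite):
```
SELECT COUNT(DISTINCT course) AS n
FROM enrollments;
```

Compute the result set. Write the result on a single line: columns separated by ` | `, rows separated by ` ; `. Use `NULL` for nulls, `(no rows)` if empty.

4

Count distinct non-NULL course values.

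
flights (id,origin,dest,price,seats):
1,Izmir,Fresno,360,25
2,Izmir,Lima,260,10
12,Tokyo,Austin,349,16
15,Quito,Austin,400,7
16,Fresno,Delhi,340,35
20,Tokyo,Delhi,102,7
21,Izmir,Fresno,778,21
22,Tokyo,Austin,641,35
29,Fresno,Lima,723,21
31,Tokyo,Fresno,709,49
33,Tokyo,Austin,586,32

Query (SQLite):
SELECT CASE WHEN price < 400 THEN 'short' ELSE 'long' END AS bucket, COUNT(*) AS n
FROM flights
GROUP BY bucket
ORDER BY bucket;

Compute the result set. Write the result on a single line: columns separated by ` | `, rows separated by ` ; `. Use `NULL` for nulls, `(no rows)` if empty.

long | 6 ; short | 5

Bucket rows by price < 400 → 'short' else 'long'; count each bucket.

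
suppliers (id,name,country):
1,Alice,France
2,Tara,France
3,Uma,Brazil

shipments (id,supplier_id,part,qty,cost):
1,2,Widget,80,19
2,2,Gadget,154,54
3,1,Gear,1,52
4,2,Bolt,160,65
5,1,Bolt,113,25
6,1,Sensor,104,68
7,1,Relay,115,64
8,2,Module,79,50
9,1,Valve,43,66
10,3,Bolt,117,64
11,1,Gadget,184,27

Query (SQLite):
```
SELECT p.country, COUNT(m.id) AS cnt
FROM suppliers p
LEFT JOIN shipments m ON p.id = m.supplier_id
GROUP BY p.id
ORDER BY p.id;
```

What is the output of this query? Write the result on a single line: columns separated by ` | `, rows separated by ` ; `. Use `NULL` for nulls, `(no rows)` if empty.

France | 6 ; France | 4 ; Brazil | 1

LEFT JOIN keeps every suppliers row; unmatched ones get NULL for shipments columns.
Group by suppliers.id and compute COUNT(m.id). COUNT(col) of an all-NULL group is 0.
  1: ids {3, 5, 6, 7, 9, 11} → COUNT(m.id)=6
  2: ids {1, 2, 4, 8} → COUNT(m.id)=4
  3: ids {10} → COUNT(m.id)=1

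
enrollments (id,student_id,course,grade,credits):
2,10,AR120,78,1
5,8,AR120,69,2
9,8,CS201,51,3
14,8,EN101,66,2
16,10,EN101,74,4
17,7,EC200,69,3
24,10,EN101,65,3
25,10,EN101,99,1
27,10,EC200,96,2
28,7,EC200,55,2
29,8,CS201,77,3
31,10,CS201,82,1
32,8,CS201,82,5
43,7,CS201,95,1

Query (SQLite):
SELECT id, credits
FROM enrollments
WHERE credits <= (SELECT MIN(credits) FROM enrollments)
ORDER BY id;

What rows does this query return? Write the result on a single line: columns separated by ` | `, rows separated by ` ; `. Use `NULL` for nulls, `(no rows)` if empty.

2 | 1 ; 25 | 1 ; 31 | 1 ; 43 | 1

Scalar subquery: MIN(credits) over all enrollments rows = 1.
Keep rows where credits <= that value.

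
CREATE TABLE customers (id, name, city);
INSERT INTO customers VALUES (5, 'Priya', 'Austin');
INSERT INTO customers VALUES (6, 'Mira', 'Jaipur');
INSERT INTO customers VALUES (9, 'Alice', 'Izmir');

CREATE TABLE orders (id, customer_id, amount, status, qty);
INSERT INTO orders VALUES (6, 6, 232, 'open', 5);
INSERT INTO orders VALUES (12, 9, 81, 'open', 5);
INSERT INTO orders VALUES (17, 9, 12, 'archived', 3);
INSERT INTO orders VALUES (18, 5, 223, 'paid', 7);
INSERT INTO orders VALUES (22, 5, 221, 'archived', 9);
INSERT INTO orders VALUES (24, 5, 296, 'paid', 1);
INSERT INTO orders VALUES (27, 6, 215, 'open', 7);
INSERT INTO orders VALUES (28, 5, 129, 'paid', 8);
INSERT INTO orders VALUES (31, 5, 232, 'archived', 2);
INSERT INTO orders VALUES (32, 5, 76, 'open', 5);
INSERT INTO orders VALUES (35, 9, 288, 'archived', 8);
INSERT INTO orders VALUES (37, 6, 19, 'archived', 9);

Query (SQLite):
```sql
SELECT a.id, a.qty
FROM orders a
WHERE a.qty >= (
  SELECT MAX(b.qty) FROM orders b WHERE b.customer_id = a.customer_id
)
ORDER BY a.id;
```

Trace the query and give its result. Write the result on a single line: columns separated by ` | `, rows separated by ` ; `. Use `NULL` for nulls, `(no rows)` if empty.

22 | 9 ; 35 | 8 ; 37 | 9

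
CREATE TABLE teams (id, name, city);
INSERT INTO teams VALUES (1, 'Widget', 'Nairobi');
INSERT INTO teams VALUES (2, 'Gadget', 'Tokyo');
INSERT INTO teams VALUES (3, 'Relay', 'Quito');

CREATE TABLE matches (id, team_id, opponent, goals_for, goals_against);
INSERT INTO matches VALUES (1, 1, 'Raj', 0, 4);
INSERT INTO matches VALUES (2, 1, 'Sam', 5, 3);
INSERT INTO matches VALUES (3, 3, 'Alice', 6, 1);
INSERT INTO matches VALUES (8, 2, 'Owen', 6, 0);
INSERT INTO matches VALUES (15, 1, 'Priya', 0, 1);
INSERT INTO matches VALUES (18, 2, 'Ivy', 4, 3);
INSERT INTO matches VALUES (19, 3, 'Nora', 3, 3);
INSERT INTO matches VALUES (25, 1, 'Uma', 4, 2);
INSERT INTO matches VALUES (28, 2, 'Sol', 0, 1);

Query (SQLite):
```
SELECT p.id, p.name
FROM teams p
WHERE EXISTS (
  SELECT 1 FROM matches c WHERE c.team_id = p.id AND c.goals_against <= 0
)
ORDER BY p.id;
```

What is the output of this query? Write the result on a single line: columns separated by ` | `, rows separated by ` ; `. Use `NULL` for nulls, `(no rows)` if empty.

For each teams row, check whether any matches with matching team_id has goals_against <= 0.
Keep rows where that is true.

2 | Gadget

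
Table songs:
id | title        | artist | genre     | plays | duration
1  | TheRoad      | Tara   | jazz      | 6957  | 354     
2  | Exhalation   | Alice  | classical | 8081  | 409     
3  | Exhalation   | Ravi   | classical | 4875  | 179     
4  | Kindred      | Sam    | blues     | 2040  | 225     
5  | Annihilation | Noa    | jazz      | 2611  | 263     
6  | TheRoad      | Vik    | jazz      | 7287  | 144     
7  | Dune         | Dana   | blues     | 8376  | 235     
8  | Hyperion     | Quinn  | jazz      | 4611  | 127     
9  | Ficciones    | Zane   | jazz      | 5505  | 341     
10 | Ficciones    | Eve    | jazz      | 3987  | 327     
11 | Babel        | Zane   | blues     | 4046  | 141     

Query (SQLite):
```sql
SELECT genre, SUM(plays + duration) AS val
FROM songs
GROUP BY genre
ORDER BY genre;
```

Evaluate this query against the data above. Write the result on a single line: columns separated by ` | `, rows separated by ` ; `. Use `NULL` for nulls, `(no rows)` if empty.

For each row compute plays + duration.
Group by genre; take SUM of the expression per group.
  blues: ids {4, 7, 11} → SUM(plays + duration)=15063
  classical: ids {2, 3} → SUM(plays + duration)=13544
  jazz: ids {1, 5, 6, 8, 9, 10} → SUM(plays + duration)=32514

blues | 15063 ; classical | 13544 ; jazz | 32514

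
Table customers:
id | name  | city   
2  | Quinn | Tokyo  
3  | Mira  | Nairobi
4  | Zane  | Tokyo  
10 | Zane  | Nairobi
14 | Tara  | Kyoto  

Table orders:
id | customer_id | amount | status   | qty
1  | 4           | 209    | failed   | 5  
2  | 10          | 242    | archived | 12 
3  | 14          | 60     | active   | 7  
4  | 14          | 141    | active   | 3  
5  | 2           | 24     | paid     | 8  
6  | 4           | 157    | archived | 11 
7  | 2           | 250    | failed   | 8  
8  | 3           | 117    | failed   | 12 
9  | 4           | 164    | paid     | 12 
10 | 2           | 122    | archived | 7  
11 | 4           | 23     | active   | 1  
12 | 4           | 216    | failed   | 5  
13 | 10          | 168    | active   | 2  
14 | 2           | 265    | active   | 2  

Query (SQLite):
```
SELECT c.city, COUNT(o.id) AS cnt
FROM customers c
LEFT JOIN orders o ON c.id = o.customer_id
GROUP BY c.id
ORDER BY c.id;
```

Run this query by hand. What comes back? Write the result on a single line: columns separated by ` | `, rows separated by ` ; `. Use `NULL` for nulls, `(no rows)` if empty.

Tokyo | 4 ; Nairobi | 1 ; Tokyo | 5 ; Nairobi | 2 ; Kyoto | 2

LEFT JOIN keeps every customers row; unmatched ones get NULL for orders columns.
Group by customers.id and compute COUNT(o.id). COUNT(col) of an all-NULL group is 0.
  2: ids {5, 7, 10, 14} → COUNT(o.id)=4
  3: ids {8} → COUNT(o.id)=1
  4: ids {1, 6, 9, 11, 12} → COUNT(o.id)=5
  10: ids {2, 13} → COUNT(o.id)=2
  14: ids {3, 4} → COUNT(o.id)=2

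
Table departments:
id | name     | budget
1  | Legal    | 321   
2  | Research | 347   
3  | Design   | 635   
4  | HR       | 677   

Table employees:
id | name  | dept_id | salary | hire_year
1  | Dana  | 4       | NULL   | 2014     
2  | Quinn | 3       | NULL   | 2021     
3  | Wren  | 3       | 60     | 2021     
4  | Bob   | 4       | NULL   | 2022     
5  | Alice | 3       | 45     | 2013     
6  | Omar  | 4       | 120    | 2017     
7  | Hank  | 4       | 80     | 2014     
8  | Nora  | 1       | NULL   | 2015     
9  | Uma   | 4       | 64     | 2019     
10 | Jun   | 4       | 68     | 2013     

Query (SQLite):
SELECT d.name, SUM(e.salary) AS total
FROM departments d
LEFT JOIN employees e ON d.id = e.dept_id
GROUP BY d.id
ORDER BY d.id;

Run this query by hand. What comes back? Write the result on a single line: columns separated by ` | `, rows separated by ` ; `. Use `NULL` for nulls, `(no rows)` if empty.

LEFT JOIN keeps every departments row; unmatched ones get NULL for employees columns.
Group by departments.id and compute SUM(e.salary). SUM over an all-NULL group is NULL.
  1: ids {8} → SUM(e.salary)=NULL
  2: ids {—} → SUM(e.salary)=NULL
  3: ids {2, 3, 5} → SUM(e.salary)=105
  4: ids {1, 4, 6, 7, 9, 10} → SUM(e.salary)=332

Legal | NULL ; Research | NULL ; Design | 105 ; HR | 332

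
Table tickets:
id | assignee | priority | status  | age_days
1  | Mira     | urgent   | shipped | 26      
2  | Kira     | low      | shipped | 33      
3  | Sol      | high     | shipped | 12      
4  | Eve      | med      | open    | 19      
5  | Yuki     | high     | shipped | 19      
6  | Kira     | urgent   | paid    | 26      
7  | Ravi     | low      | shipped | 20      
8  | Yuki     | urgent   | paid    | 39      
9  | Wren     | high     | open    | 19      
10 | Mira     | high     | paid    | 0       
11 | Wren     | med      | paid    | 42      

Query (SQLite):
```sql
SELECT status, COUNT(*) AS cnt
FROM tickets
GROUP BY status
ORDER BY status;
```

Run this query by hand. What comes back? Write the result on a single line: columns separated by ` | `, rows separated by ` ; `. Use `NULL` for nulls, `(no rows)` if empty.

Partition tickets by status; compute COUNT(*) within each group.
  open: ids {4, 9} → COUNT(*)=2
  paid: ids {6, 8, 10, 11} → COUNT(*)=4
  shipped: ids {1, 2, 3, 5, 7} → COUNT(*)=5

open | 2 ; paid | 4 ; shipped | 5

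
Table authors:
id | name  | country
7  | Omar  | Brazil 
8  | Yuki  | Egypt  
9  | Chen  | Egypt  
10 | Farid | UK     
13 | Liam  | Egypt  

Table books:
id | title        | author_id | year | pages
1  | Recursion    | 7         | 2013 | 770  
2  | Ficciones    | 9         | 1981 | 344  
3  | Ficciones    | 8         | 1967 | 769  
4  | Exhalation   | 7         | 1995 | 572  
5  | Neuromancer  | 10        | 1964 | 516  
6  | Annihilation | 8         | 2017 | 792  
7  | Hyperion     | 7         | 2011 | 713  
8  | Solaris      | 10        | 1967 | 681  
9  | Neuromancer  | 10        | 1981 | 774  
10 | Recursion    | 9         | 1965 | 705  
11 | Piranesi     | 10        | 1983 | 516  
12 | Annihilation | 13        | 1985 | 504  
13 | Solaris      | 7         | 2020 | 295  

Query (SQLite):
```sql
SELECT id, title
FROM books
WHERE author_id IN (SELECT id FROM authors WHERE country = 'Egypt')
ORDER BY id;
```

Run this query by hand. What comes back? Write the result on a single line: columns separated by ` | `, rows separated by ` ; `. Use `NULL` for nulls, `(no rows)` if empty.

Inner query: authors.id where country = 'Egypt'.
Outer: keep books rows whose author_id is in that set.
Inner query → {8, 9, 13}

2 | Ficciones ; 3 | Ficciones ; 6 | Annihilation ; 10 | Recursion ; 12 | Annihilation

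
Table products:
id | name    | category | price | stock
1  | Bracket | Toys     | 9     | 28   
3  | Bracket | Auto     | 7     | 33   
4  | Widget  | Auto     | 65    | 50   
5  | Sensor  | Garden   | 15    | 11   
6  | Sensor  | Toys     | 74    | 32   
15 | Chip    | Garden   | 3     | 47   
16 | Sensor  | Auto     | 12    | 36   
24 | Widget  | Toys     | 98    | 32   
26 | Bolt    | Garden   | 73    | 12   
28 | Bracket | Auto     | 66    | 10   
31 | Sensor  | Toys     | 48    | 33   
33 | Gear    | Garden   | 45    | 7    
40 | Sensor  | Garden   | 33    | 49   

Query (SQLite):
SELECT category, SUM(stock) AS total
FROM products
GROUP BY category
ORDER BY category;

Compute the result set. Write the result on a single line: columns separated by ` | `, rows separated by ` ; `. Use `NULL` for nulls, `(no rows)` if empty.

Auto | 129 ; Garden | 126 ; Toys | 125

Partition products by category; compute SUM(stock) within each group.
  Auto: ids {3, 4, 16, 28} → SUM(stock)=129
  Garden: ids {5, 15, 26, 33, 40} → SUM(stock)=126
  Toys: ids {1, 6, 24, 31} → SUM(stock)=125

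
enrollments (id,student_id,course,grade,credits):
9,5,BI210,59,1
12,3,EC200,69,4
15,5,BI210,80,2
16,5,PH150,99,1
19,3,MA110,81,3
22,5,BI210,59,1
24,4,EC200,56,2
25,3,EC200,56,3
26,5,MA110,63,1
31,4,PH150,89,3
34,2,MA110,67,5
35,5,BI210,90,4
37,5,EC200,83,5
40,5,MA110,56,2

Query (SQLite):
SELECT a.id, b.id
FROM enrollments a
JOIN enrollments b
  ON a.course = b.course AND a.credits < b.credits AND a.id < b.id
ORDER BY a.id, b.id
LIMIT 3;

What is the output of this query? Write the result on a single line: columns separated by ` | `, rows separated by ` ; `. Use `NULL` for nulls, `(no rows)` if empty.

9 | 15 ; 9 | 35 ; 12 | 37

Pairs (a,b) with same course, a.credits < b.credits, a.id < b.id.
course groups: BI210:{9,15,22,35} EC200:{12,24,25,37} MA110:{19,26,34,40} PH150:{16,31}
Ordered by (a.id, b.id); first 3.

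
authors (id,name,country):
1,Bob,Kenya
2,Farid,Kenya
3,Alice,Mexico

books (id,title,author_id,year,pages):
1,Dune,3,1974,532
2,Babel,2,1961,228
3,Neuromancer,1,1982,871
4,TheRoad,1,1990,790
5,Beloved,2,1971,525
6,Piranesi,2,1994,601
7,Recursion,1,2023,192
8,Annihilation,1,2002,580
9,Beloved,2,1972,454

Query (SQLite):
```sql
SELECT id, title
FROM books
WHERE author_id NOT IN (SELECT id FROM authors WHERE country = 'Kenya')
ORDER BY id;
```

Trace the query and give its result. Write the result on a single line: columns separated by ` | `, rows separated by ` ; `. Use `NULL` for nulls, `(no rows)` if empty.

Inner query: authors.id where country = 'Kenya'.
Outer: keep books rows whose author_id is not in that set.
Inner query → {1, 2}

1 | Dune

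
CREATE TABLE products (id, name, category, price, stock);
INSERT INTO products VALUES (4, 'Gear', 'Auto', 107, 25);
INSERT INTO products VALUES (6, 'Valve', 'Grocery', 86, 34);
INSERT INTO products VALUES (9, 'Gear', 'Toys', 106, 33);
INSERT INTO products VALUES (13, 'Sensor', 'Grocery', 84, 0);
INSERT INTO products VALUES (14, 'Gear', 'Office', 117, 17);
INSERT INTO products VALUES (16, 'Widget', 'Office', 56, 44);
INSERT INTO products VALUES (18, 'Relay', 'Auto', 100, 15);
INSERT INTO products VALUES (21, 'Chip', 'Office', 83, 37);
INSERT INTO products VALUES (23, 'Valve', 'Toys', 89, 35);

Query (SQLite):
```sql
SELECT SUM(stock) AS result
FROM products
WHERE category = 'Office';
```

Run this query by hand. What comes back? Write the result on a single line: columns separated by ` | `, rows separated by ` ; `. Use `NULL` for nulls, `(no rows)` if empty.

98

Rows where category='Office' → stock values: [17, 44, 37].
SUM of non-NULL values = 98.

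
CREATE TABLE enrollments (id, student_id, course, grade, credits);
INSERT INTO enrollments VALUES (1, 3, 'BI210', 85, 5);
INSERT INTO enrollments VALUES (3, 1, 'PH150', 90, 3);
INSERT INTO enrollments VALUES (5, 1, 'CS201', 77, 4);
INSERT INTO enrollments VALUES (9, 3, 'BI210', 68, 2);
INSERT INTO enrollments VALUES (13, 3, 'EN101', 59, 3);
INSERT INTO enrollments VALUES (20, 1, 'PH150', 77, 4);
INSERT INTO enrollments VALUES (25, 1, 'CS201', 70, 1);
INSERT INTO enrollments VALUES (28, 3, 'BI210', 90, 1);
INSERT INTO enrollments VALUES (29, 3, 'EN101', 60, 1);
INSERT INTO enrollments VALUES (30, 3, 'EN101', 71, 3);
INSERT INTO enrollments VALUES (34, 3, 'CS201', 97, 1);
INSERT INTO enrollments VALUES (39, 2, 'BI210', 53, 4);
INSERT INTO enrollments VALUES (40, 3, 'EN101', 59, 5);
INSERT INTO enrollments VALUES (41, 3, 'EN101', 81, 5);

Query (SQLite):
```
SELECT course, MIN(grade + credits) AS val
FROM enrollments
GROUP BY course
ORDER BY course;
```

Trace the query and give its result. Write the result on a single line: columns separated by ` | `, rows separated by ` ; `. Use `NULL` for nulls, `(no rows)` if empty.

For each row compute grade + credits.
Group by course; take MIN of the expression per group.
  BI210: ids {1, 9, 28, 39} → MIN(grade + credits)=57
  CS201: ids {5, 25, 34} → MIN(grade + credits)=71
  EN101: ids {13, 29, 30, 40, 41} → MIN(grade + credits)=61
  PH150: ids {3, 20} → MIN(grade + credits)=81

BI210 | 57 ; CS201 | 71 ; EN101 | 61 ; PH150 | 81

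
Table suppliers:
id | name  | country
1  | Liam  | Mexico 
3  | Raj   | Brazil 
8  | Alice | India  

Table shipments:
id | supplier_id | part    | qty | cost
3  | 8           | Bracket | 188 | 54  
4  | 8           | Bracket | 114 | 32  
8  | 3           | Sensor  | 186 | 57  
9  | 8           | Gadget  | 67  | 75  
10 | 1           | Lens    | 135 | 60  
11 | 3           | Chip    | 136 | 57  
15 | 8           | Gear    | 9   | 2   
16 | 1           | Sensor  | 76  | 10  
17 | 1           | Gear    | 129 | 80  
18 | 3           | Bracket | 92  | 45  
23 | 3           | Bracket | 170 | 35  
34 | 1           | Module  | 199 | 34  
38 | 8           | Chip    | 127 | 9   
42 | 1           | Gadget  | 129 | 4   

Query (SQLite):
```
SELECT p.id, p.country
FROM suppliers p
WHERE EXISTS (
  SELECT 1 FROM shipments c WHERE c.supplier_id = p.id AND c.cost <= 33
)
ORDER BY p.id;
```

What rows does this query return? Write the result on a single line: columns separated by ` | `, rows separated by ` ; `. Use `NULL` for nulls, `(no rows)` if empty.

For each suppliers row, check whether any shipments with matching supplier_id has cost <= 33.
Keep rows where that is true.

1 | Mexico ; 8 | India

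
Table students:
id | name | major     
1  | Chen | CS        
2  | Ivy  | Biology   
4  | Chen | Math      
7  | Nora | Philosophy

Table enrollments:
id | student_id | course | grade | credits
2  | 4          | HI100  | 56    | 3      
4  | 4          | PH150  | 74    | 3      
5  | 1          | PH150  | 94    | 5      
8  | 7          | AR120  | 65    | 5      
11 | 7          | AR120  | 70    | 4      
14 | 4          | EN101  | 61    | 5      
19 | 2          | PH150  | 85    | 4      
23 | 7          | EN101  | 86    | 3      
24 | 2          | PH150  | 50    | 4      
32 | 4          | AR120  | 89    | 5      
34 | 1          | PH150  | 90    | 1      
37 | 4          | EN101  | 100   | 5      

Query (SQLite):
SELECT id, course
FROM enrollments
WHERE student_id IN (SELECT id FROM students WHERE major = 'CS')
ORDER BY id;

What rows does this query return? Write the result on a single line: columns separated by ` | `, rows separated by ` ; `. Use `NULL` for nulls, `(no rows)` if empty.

5 | PH150 ; 34 | PH150

Inner query: students.id where major = 'CS'.
Outer: keep enrollments rows whose student_id is in that set.
Inner query → {1}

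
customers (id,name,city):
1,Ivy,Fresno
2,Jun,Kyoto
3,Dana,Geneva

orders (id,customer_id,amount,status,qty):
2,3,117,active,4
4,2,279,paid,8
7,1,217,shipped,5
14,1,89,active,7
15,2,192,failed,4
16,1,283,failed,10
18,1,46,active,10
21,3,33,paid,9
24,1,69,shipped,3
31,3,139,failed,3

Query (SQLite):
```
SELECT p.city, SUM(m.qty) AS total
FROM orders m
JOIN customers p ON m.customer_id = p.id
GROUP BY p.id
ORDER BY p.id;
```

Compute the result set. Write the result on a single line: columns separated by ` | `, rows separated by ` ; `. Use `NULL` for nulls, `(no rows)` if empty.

Fresno | 35 ; Kyoto | 12 ; Geneva | 16

Join each orders row to its customers via customer_id.
Group joined rows by customers.id; compute SUM(m.qty) per group.
  1: ids {7, 14, 16, 18, 24} → SUM(m.qty)=35
  2: ids {4, 15} → SUM(m.qty)=12
  3: ids {2, 21, 31} → SUM(m.qty)=16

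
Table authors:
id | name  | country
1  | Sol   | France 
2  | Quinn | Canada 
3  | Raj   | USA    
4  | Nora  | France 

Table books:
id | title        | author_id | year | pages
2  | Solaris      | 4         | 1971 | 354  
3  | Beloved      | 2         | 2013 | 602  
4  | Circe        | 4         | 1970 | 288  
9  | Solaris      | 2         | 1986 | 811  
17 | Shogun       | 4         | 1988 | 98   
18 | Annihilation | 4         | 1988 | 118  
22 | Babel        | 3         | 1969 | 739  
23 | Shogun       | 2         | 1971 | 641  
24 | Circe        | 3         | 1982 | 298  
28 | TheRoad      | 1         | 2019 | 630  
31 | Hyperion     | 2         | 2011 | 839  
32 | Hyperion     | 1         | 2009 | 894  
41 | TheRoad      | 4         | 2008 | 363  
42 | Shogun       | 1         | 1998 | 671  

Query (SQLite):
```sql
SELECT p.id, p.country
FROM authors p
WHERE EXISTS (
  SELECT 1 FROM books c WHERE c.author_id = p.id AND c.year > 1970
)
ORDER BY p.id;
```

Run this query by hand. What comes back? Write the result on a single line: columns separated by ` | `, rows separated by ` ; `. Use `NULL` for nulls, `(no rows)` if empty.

1 | France ; 2 | Canada ; 3 | USA ; 4 | France

For each authors row, check whether any books with matching author_id has year > 1970.
Keep rows where that is true.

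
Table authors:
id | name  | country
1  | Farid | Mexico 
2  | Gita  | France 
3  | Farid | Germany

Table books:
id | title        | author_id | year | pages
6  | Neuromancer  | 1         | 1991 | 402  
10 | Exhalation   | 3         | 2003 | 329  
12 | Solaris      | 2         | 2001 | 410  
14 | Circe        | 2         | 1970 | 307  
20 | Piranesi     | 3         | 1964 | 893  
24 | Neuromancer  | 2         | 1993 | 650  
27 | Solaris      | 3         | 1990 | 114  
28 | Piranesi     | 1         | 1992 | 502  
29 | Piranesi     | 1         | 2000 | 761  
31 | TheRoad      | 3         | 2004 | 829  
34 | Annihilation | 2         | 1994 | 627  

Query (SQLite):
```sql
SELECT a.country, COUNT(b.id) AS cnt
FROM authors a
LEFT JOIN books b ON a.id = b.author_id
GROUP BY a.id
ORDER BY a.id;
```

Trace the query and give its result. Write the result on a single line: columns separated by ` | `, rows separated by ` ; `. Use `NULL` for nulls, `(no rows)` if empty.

LEFT JOIN keeps every authors row; unmatched ones get NULL for books columns.
Group by authors.id and compute COUNT(b.id). COUNT(col) of an all-NULL group is 0.
  1: ids {6, 28, 29} → COUNT(b.id)=3
  2: ids {12, 14, 24, 34} → COUNT(b.id)=4
  3: ids {10, 20, 27, 31} → COUNT(b.id)=4

Mexico | 3 ; France | 4 ; Germany | 4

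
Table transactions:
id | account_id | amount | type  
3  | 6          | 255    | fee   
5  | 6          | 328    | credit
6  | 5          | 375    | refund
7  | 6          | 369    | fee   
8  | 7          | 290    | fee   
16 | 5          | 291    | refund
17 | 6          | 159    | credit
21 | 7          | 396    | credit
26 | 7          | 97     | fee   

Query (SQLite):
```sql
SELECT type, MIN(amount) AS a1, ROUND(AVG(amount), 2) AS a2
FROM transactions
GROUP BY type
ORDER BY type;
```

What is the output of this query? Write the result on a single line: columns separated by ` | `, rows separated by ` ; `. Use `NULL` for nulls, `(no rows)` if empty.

Group transactions by type.
Per group compute: MIN(amount), ROUND(AVG(amount), 2).
  credit: ids {5, 17, 21} → MIN(amount)=159, ROUND(AVG(amount), 2)=294.33
  fee: ids {3, 7, 8, 26} → MIN(amount)=97, ROUND(AVG(amount), 2)=252.75
  refund: ids {6, 16} → MIN(amount)=291, ROUND(AVG(amount), 2)=333

credit | 159 | 294.33 ; fee | 97 | 252.75 ; refund | 291 | 333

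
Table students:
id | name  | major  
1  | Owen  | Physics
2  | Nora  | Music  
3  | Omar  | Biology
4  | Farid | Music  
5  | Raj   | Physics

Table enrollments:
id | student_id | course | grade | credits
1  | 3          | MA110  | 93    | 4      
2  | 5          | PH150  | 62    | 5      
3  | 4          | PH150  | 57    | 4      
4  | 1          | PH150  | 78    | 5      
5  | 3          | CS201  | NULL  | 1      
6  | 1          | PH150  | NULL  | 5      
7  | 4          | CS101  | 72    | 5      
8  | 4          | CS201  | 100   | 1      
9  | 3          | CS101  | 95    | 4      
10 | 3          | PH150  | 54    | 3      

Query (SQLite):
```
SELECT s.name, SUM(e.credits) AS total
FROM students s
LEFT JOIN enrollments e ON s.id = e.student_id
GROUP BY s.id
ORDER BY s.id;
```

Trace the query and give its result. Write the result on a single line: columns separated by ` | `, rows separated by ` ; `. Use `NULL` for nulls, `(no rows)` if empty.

Owen | 10 ; Nora | NULL ; Omar | 12 ; Farid | 10 ; Raj | 5

LEFT JOIN keeps every students row; unmatched ones get NULL for enrollments columns.
Group by students.id and compute SUM(e.credits). SUM over an all-NULL group is NULL.
  1: ids {4, 6} → SUM(e.credits)=10
  2: ids {—} → SUM(e.credits)=NULL
  3: ids {1, 5, 9, 10} → SUM(e.credits)=12
  4: ids {3, 7, 8} → SUM(e.credits)=10
  5: ids {2} → SUM(e.credits)=5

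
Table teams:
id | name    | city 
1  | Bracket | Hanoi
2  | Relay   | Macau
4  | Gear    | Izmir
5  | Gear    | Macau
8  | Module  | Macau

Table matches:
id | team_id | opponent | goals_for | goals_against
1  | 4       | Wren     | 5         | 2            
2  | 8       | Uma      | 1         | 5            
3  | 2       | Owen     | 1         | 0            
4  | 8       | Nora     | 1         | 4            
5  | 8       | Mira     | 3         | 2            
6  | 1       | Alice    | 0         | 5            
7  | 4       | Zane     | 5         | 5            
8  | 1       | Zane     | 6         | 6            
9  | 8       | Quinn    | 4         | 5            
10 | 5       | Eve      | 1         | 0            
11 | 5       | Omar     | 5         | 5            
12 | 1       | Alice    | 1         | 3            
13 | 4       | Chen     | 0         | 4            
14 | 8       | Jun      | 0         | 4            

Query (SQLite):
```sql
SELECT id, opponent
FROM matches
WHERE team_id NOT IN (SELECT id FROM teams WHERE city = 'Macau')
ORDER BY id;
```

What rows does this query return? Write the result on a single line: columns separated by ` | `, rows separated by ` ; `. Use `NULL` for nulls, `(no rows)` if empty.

1 | Wren ; 6 | Alice ; 7 | Zane ; 8 | Zane ; 12 | Alice ; 13 | Chen

Inner query: teams.id where city = 'Macau'.
Outer: keep matches rows whose team_id is not in that set.
Inner query → {2, 5, 8}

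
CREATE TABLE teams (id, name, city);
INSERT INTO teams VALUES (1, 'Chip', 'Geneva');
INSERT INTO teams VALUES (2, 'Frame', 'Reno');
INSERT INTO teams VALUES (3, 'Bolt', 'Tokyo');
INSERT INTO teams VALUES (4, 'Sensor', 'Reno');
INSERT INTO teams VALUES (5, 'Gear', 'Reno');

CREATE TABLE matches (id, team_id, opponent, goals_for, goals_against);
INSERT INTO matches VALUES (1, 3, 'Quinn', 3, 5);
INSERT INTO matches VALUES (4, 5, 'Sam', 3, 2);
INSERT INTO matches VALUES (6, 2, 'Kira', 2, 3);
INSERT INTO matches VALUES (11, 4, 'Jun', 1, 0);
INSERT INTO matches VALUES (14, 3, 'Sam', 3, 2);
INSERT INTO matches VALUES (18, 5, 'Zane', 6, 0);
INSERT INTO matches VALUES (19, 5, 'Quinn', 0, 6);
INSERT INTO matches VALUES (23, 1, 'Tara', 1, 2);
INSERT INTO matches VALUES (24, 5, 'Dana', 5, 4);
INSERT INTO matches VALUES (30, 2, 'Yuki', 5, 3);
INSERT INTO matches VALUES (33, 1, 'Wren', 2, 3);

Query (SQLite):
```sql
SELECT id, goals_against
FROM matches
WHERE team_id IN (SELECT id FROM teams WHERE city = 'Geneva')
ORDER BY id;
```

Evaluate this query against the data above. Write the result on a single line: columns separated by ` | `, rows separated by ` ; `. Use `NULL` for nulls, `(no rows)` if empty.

23 | 2 ; 33 | 3

Inner query: teams.id where city = 'Geneva'.
Outer: keep matches rows whose team_id is in that set.
Inner query → {1}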